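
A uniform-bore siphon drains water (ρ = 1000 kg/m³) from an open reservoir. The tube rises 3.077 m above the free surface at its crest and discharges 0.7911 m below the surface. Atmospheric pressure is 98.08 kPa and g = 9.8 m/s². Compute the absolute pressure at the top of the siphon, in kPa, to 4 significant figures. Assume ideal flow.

The outlet speed comes from Torricelli: v = √(2g·0.7911) = 3.938 m/s.
With constant cross-section the crest speed equals v; applying Bernoulli from the surface up to the crest, P_top = P_atm − ½ρv² − ρg·h_top.
P_top = 98080 − ½·1000·3.938² − 1000·9.8·3.077 = 60170 Pa.

P_top = 60.17 kPa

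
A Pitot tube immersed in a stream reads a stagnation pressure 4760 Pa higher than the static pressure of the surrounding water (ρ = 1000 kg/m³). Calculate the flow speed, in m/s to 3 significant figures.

3.09 m/s

At the stagnation point the flow is brought to rest, so Bernoulli gives P_stag − P_static = ½ρv².
v = √(2ΔP/ρ) = √(2·4760/1000) = 3.09 m/s.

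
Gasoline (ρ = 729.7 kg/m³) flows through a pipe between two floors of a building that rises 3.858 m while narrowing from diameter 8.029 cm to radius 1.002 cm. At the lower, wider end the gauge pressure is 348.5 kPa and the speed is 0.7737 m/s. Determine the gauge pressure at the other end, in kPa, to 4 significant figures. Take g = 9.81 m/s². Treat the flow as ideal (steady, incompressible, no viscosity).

Mass conservation (A₁v₁ = A₂v₂) gives v₂ = 0.7737 × 50.63/3.154 = 12.42 m/s.
Bernoulli: P₁ + ½ρv₁² + ρg h₁ = P₂ + ½ρv₂² + ρg h₂, so P₂ = P₁ + ½ρ(v₁² − v₂²) − ρg(h₂ − h₁).
P₂ = 348500 + ½·729.7·(0.7737² − 12.42²) − 729.7·9.81·(+3.858) = 348500 + (-56060) − (27620) = 264800 Pa.

P₂ ≈ 264.8 kPa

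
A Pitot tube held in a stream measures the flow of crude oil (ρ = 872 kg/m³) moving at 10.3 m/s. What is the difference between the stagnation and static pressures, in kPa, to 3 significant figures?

ΔP = 46.3 kPa

Bernoulli between the free stream and the stagnation point: ½ρv² = P_stag − P_static.
ΔP = ½·872·10.3² = 46300 Pa.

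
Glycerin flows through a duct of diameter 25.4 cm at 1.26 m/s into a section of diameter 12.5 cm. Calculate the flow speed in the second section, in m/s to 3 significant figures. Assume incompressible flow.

v₂ = 5.20 m/s

The volume flow rate is constant, so v₂ = (A₁/A₂)v₁ = (507/123)·1.26 = 5.20 m/s.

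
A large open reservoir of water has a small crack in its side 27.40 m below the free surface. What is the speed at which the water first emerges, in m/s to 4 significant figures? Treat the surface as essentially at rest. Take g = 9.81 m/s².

Torricelli's result v = √(2gh) gives v = √(2·9.81·27.40) = 23.19 m/s.

v = 23.19 m/s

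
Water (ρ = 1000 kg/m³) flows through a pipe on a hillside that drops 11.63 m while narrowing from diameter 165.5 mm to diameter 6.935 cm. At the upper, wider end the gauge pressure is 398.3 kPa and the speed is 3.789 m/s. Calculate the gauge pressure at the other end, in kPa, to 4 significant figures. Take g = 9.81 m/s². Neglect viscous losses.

P₂ ≈ 286.7 kPa

By continuity, v₂ = v₁·A₁/A₂ = 3.789·(215.1/37.77) = 21.58 m/s.
Bernoulli: P₁ + ½ρv₁² + ρg h₁ = P₂ + ½ρv₂² + ρg h₂, so P₂ = P₁ + ½ρ(v₁² − v₂²) − ρg(h₂ − h₁).
P₂ = 398300 + ½·1000·(3.789² − 21.58²) − 1000·9.81·(−11.63) = 398300 + (-225600) − (-114100) = 286700 Pa.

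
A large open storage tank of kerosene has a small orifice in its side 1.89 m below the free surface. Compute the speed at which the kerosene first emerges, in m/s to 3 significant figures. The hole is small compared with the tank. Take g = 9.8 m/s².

v ≈ 6.09 m/s

With the surface at rest and both surface and jet at atmospheric pressure, Bernoulli gives ρg h = ½ρv², so v = √(2gh) = √(2·9.8·1.89) = 6.09 m/s.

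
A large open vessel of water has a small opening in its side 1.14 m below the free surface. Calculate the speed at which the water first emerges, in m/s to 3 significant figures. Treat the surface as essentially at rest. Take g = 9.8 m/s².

v ≈ 4.73 m/s

Torricelli's result v = √(2gh) gives v = √(2·9.8·1.14) = 4.73 m/s.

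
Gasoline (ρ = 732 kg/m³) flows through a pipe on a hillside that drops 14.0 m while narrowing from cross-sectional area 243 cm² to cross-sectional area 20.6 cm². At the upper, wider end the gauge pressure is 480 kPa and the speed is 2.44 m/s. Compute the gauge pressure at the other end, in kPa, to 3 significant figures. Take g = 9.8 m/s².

Continuity gives A₁v₁ = A₂v₂, so v₂ = (243 cm²)/(20.6 cm²) × 2.44 m/s = 28.8 m/s.
Applying Bernoulli between the two ends and solving for P₂: P₂ = P₁ + ½ρ(v₁² − v₂²) − ρgΔh.
P₂ = 480000 + ½·732·(2.44² − 28.8²) − 732·9.8·(−14.0) = 480000 + (-301000) − (-100000) = 279000 Pa.

P₂ ≈ 279 kPa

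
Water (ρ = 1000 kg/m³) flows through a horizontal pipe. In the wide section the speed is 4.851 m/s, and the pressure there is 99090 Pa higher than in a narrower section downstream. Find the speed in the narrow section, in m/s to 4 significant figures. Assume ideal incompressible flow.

With h₁ = h₂, rearranging Bernoulli gives v₂ = √(v₁² + 2ΔP/ρ).
v₂ = √(4.851² + 2·99090/1000) = √(23.53 + 198.2) = 14.89 m/s.

v₂ ≈ 14.89 m/s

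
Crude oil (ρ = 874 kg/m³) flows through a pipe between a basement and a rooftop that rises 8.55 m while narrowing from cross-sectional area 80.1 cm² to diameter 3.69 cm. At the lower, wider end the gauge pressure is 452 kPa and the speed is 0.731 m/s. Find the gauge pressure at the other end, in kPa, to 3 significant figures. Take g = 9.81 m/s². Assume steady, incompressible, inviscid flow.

P₂ ≈ 366 kPa

By continuity, v₂ = v₁·A₁/A₂ = 0.731·(80.1/10.7) = 5.48 m/s.
Bernoulli: P₁ + ½ρv₁² + ρg h₁ = P₂ + ½ρv₂² + ρg h₂, so P₂ = P₁ + ½ρ(v₁² − v₂²) − ρg(h₂ − h₁).
P₂ = 452000 + ½·874·(0.731² − 5.48²) − 874·9.81·(+8.55) = 452000 + (-12900) − (73300) = 366000 Pa.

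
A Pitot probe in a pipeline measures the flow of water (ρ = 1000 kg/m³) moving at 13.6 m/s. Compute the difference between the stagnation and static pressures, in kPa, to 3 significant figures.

ΔP ≈ 92.5 kPa

Bernoulli between the free stream and the stagnation point: ½ρv² = P_stag − P_static.
ΔP = ½·1000·13.6² = 92500 Pa.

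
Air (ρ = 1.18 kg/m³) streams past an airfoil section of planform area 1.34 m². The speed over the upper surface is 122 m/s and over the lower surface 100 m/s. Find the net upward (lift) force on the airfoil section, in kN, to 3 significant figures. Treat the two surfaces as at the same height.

3.86 kN

From P + ½ρv² = const at equal height, P_low − P_up = ½ρ(v_up² − v_low²).
ΔP = ½·1.18·(122² − 100²) = 2880 Pa.
Lift = ΔP · A = 2880 × 1.34 = 3860 N.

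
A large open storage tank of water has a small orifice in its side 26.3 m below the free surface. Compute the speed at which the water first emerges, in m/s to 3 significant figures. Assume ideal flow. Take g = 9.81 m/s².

With the surface at rest and both surface and jet at atmospheric pressure, Bernoulli gives ρg h = ½ρv², so v = √(2gh) = √(2·9.81·26.3) = 22.7 m/s.

v = 22.7 m/s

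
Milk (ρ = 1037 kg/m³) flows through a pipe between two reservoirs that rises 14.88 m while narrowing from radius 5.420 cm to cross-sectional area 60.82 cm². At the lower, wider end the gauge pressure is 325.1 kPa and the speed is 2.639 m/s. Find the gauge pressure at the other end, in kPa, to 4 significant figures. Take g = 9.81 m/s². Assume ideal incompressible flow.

By continuity, v₂ = v₁·A₁/A₂ = 2.639·(92.29/60.82) = 4.004 m/s.
Energy conservation along the streamline gives P₂ = P₁ − ½ρ(v₂² − v₁²) − ρg(h₂ − h₁).
P₂ = 325100 + ½·1037·(2.639² − 4.004²) − 1037·9.81·(+14.88) = 325100 + (-4703) − (151400) = 169000 Pa.

P₂ ≈ 169.0 kPa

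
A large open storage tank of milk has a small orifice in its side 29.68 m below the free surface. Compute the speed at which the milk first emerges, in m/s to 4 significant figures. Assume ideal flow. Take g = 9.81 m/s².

Bernoulli from surface to hole (P equal, v_surface ≈ 0): v = √(2gh) = √(2×9.81×29.68) = 24.13 m/s.

v ≈ 24.13 m/s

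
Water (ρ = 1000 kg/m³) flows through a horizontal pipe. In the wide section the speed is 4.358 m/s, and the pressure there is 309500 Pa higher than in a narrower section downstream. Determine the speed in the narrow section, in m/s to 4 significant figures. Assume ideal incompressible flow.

v₂ ≈ 25.26 m/s

With h₁ = h₂, rearranging Bernoulli gives v₂ = √(v₁² + 2ΔP/ρ).
v₂ = √(4.358² + 2·309500/1000) = √(18.99 + 619.0) = 25.26 m/s.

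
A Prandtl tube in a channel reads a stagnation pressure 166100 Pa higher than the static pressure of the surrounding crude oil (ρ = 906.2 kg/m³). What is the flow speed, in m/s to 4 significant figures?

At the stagnation point the flow is brought to rest, so Bernoulli gives P_stag − P_static = ½ρv².
v = √(2ΔP/ρ) = √(2·166100/906.2) = 19.15 m/s.

v ≈ 19.15 m/s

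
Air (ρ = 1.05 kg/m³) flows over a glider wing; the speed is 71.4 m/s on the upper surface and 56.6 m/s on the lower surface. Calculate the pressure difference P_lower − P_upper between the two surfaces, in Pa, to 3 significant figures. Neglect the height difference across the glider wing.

ΔP = 995 Pa

The pressure is lower where the speed is higher: ΔP = ½ρ(v_up² − v_low²).
ΔP = ½·1.05·(71.4² − 56.6²) = 995 Pa.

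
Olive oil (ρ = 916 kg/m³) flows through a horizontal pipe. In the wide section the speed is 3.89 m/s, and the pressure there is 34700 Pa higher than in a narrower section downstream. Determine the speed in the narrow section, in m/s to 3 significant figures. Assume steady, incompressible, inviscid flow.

v₂ ≈ 9.53 m/s

With h₁ = h₂, rearranging Bernoulli gives v₂ = √(v₁² + 2ΔP/ρ).
v₂ = √(3.89² + 2·34700/916) = √(15.1 + 75.8) = 9.53 m/s.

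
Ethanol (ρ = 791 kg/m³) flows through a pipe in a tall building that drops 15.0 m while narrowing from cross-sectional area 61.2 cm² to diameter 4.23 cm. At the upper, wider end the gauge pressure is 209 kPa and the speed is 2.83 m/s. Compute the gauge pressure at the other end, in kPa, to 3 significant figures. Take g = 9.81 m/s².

Mass conservation (A₁v₁ = A₂v₂) gives v₂ = 2.83 × 61.2/14.1 = 12.3 m/s.
Bernoulli: P₁ + ½ρv₁² + ρg h₁ = P₂ + ½ρv₂² + ρg h₂, so P₂ = P₁ + ½ρ(v₁² − v₂²) − ρg(h₂ − h₁).
P₂ = 209000 + ½·791·(2.83² − 12.3²) − 791·9.81·(−15.0) = 209000 + (-56900) − (-116000) = 268000 Pa.

P₂ ≈ 268 kPa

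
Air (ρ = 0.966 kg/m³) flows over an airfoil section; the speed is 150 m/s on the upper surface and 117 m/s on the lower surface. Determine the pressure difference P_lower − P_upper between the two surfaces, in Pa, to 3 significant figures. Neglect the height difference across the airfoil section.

ΔP ≈ 4260 Pa

Bernoulli (same height): P_lower − P_upper = ½ρ(v_upper² − v_lower²).
ΔP = ½·0.966·(150² − 117²) = 4260 Pa.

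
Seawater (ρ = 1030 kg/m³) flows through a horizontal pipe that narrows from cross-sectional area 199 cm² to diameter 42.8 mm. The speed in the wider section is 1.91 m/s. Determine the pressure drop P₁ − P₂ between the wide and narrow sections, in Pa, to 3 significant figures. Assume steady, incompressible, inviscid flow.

Mass conservation (A₁v₁ = A₂v₂) gives v₂ = 1.91 × 199/14.4 = 26.4 m/s.
Bernoulli (h₁ = h₂): P₁ − P₂ = ½ρ(v₂² − v₁²).
P₁ − P₂ = ½·1030·(26.4² − 1.91²) = ½·1030·694 = 358000 Pa.

ΔP ≈ 358000 Pa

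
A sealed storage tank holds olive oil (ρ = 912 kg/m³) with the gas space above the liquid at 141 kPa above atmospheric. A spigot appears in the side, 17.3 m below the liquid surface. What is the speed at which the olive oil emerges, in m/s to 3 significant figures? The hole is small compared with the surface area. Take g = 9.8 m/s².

Take point 1 at the surface (v₁ ≈ 0) and point 2 at the hole (at atmospheric pressure). Bernoulli: P₁ + ρg h = P_atm + ½ρv₂².
With P₁ − P_atm = 141000 Pa, v₂ = √(2gh + 2ΔP/ρ) = √(2·9.8·17.3 + 2·141000/912) = 25.5 m/s.

v = 25.5 m/s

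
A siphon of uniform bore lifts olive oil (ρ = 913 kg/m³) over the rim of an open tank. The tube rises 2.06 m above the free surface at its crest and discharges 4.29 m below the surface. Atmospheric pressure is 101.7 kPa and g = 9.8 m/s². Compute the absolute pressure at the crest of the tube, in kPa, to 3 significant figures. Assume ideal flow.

P_top ≈ 44.9 kPa

The outlet speed comes from Torricelli: v = √(2g·4.29) = 9.17 m/s.
With constant cross-section the crest speed equals v; applying Bernoulli from the surface up to the crest, P_top = P_atm − ½ρv² − ρg·h_top.
P_top = 101700 − ½·913·9.17² − 913·9.8·2.06 = 44900 Pa.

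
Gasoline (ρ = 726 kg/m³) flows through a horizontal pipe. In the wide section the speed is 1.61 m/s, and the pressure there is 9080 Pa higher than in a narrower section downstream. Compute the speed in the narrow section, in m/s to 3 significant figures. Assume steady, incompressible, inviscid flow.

5.25 m/s

Horizontal Bernoulli: P₁ + ½ρv₁² = P₂ + ½ρv₂², so v₂² = v₁² + 2(P₁ − P₂)/ρ.
v₂ = √(1.61² + 2·9080/726) = √(2.59 + 25.0) = 5.25 m/s.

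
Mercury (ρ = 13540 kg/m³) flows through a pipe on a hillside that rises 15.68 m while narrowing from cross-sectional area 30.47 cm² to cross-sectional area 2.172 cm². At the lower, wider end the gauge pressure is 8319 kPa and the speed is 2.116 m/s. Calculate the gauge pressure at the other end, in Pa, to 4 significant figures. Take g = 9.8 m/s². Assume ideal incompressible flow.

303200 Pa

The volume flow rate is constant, so v₂ = (A₁/A₂)v₁ = (30.47/2.172)·2.116 = 29.68 m/s.
Applying Bernoulli between the two ends and solving for P₂: P₂ = P₁ + ½ρ(v₁² − v₂²) − ρgΔh.
P₂ = 8319000 + ½·13540·(2.116² − 29.68²) − 13540·9.8·(+15.68) = 8319000 + (-5935000) − (2081000) = 303200 Pa.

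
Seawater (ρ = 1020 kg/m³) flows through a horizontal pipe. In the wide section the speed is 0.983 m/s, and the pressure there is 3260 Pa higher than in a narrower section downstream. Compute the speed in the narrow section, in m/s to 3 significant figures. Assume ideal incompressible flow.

2.71 m/s

Along the level pipe P + ½ρv² is conserved, hence v₂² = v₁² + 2(P₁ − P₂)/ρ.
v₂ = √(0.983² + 2·3260/1020) = √(0.966 + 6.39) = 2.71 m/s.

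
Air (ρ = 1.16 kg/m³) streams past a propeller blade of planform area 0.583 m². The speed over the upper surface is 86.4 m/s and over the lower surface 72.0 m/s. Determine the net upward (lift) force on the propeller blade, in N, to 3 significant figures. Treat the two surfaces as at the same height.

771 N

The faster flow above has the lower pressure; Bernoulli (same height) gives ΔP = ½ρ(v_up² − v_low²).
ΔP = ½·1.16·(86.4² − 72.0²) = 1320 Pa.
Lift = ΔP · A = 1320 × 0.583 = 771 N.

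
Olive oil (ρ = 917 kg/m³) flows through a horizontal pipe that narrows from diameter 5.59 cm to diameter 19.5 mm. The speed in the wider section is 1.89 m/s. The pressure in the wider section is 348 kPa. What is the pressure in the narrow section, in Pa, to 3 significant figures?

P₂ ≈ 239000 Pa

Continuity gives A₁v₁ = A₂v₂, so v₂ = (24.5 cm²)/(2.99 cm²) × 1.89 m/s = 15.5 m/s.
Bernoulli (h₁ = h₂): P₁ − P₂ = ½ρ(v₂² − v₁²).
P₂ = P₁ − ½ρ(v₂² − v₁²) = 348000 − ½·917·(15.5² − 1.89²) = 348000 − 109000 = 239000 Pa.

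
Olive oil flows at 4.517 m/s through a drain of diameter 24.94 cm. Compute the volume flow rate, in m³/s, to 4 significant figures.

Q = A·v = 0.04885 m² × 4.517 m/s = 0.2207 m³/s.

Q ≈ 0.2207 m³/s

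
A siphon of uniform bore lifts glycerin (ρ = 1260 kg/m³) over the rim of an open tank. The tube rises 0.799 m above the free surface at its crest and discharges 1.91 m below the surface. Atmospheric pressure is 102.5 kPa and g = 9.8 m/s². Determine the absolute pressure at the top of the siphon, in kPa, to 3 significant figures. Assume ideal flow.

P_top ≈ 69.0 kPa

From the surface to the outlet (both open to atmosphere, surface at rest): v = √(2g·h_out) = √(2·9.8·1.91) = 6.12 m/s.
The bore is uniform, so the speed at the crest is the same v. Bernoulli surface→crest: P_atm = P_top + ½ρv² + ρg·h_top.
P_top = 102500 − ½·1260·6.12² − 1260·9.8·0.799 = 69000 Pa.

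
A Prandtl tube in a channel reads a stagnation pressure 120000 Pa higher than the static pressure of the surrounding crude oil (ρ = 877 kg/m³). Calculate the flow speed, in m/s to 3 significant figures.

16.5 m/s

At the stagnation point the flow is brought to rest, so Bernoulli gives P_stag − P_static = ½ρv².
v = √(2ΔP/ρ) = √(2·120000/877) = 16.5 m/s.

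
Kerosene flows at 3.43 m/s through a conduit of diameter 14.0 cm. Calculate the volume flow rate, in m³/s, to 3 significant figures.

Q ≈ 0.0528 m³/s

Q = A·v = 0.0154 m² × 3.43 m/s = 0.0528 m³/s.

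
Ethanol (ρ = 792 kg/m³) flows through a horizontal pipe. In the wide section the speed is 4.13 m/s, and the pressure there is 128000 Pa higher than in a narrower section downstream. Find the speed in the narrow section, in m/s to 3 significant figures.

With h₁ = h₂, rearranging Bernoulli gives v₂ = √(v₁² + 2ΔP/ρ).
v₂ = √(4.13² + 2·128000/792) = √(17.1 + 323) = 18.4 m/s.

v₂ = 18.4 m/s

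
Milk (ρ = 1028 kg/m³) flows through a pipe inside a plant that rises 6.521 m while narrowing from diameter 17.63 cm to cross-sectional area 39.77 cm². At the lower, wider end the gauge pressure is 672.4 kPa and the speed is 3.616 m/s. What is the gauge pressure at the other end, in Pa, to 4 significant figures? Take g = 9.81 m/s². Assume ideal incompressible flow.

The volume flow rate is constant, so v₂ = (A₁/A₂)v₁ = (244.1/39.77)·3.616 = 22.20 m/s.
Energy conservation along the streamline gives P₂ = P₁ − ½ρ(v₂² − v₁²) − ρg(h₂ − h₁).
P₂ = 672400 + ½·1028·(3.616² − 22.20²) − 1028·9.81·(+6.521) = 672400 + (-246500) − (65760) = 360100 Pa.

P₂ ≈ 360100 Pa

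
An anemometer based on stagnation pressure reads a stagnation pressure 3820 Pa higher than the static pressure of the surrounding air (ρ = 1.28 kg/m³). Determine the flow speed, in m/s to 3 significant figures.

v ≈ 77.3 m/s

The dynamic pressure equals the rise in static pressure at the stagnation point: ΔP = ½ρv².
v = √(2ΔP/ρ) = √(2·3820/1.28) = 77.3 m/s.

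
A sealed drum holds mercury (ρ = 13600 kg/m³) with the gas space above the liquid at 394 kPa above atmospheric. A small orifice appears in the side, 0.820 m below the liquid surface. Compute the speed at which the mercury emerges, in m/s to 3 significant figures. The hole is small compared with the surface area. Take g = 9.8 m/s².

v ≈ 8.60 m/s

Take point 1 at the surface (v₁ ≈ 0) and point 2 at the hole (at atmospheric pressure). Bernoulli: P₁ + ρg h = P_atm + ½ρv₂².
With P₁ − P_atm = 394000 Pa, v₂ = √(2gh + 2ΔP/ρ) = √(2·9.8·0.820 + 2·394000/13600) = 8.60 m/s.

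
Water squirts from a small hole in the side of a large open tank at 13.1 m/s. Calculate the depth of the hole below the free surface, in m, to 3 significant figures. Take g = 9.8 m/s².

8.76 m

Torricelli: v = √(2gh), so h = v²/(2g).
h = 13.1²/(2·9.8) = 172/19.60 = 8.76 m.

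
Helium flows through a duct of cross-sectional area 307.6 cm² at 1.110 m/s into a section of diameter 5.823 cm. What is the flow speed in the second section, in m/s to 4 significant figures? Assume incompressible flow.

Continuity gives A₁v₁ = A₂v₂, so v₂ = (307.6 cm²)/(26.63 cm²) × 1.110 m/s = 12.82 m/s.

v₂ = 12.82 m/s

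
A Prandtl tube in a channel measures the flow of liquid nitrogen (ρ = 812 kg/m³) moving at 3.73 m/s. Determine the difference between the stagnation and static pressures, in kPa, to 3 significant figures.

At the stagnation point the flow is brought to rest, so Bernoulli gives P_stag − P_static = ½ρv².
ΔP = ½·812·3.73² = 5650 Pa.

5.65 kPa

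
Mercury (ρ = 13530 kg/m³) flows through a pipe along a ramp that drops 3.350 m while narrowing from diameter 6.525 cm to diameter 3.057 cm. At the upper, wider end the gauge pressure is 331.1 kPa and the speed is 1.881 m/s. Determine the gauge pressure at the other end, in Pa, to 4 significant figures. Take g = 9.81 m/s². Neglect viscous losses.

Mass conservation (A₁v₁ = A₂v₂) gives v₂ = 1.881 × 33.44/7.340 = 8.570 m/s.
Bernoulli: P₁ + ½ρv₁² + ρg h₁ = P₂ + ½ρv₂² + ρg h₂, so P₂ = P₁ + ½ρ(v₁² − v₂²) − ρg(h₂ − h₁).
P₂ = 331100 + ½·13530·(1.881² − 8.570²) − 13530·9.81·(−3.350) = 331100 + (-472900) − (-444600) = 302900 Pa.

P₂ = 302900 Pa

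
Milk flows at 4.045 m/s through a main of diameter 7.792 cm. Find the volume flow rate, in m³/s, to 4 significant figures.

0.01929 m³/s

Q = A·v = 0.004769 m² × 4.045 m/s = 0.01929 m³/s.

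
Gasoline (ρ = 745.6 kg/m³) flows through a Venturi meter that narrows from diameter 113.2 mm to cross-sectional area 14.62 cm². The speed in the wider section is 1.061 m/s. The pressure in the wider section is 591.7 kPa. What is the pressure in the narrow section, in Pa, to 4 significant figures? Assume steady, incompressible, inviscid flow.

By continuity, v₂ = v₁·A₁/A₂ = 1.061·(100.6/14.62) = 7.304 m/s.
Bernoulli (h₁ = h₂): P₁ − P₂ = ½ρ(v₂² − v₁²).
P₂ = P₁ − ½ρ(v₂² − v₁²) = 591700 − ½·745.6·(7.304² − 1.061²) = 591700 − 19470 = 572200 Pa.

572200 Pa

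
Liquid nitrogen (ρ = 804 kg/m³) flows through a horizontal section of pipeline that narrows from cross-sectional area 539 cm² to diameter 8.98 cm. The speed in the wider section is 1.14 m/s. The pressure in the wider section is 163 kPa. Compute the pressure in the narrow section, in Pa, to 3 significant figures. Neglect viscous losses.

P₂ ≈ 126000 Pa

Continuity gives A₁v₁ = A₂v₂, so v₂ = (539 cm²)/(63.3 cm²) × 1.14 m/s = 9.70 m/s.
With no height change, Bernoulli's equation is P₁ + ½ρv₁² = P₂ + ½ρv₂².
P₂ = P₁ − ½ρ(v₂² − v₁²) = 163000 − ½·804·(9.70² − 1.14²) = 163000 − 37300 = 126000 Pa.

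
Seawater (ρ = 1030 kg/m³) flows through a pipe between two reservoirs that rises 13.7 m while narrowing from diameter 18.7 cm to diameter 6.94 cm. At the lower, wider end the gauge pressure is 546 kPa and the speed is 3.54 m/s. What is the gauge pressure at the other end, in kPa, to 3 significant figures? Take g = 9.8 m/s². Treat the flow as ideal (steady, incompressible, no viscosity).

P₂ = 74.0 kPa

Mass conservation (A₁v₁ = A₂v₂) gives v₂ = 3.54 × 275/37.8 = 25.7 m/s.
Energy conservation along the streamline gives P₂ = P₁ − ½ρ(v₂² − v₁²) − ρg(h₂ − h₁).
P₂ = 546000 + ½·1030·(3.54² − 25.7²) − 1030·9.8·(+13.7) = 546000 + (-334000) − (138000) = 74000 Pa.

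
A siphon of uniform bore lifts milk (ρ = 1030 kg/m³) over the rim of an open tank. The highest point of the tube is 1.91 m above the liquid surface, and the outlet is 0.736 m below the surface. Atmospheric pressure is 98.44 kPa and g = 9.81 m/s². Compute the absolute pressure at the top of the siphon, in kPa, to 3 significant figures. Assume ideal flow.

From the surface to the outlet (both open to atmosphere, surface at rest): v = √(2g·h_out) = √(2·9.81·0.736) = 3.80 m/s.
With constant cross-section the crest speed equals v; applying Bernoulli from the surface up to the crest, P_top = P_atm − ½ρv² − ρg·h_top.
P_top = 98440 − ½·1030·3.80² − 1030·9.81·1.91 = 71700 Pa.

P_top ≈ 71.7 kPa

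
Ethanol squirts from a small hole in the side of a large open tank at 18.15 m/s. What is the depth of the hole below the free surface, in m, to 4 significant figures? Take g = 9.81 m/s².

h ≈ 16.79 m

For a small hole in a large open tank, ½v² = gh, giving h = v²/(2g).
h = 18.15²/(2·9.81) = 329.4/19.62 = 16.79 m.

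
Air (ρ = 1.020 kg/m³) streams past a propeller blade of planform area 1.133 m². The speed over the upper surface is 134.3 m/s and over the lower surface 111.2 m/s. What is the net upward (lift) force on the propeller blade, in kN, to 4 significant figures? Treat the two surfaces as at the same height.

The faster flow above has the lower pressure; Bernoulli (same height) gives ΔP = ½ρ(v_up² − v_low²).
ΔP = ½·1.020·(134.3² − 111.2²) = 2892 Pa.
Lift = ΔP · A = 2892 × 1.133 = 3277 N.

F = 3.277 kN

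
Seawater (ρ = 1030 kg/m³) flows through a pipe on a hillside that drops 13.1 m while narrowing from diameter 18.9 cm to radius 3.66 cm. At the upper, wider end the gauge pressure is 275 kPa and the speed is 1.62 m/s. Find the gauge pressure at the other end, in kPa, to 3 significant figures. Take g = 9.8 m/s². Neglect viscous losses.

P₂ ≈ 349 kPa

Continuity gives A₁v₁ = A₂v₂, so v₂ = (281 cm²)/(42.1 cm²) × 1.62 m/s = 10.8 m/s.
Energy conservation along the streamline gives P₂ = P₁ − ½ρ(v₂² − v₁²) − ρg(h₂ − h₁).
P₂ = 275000 + ½·1030·(1.62² − 10.8²) − 1030·9.8·(−13.1) = 275000 + (-58700) − (-132000) = 349000 Pa.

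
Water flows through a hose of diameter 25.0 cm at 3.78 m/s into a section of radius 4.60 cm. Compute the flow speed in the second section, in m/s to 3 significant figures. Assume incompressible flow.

v₂ ≈ 27.9 m/s

Mass conservation (A₁v₁ = A₂v₂) gives v₂ = 3.78 × 491/66.5 = 27.9 m/s.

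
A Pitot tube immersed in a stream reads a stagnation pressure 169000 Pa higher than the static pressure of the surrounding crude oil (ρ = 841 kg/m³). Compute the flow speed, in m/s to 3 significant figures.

Bernoulli between the free stream and the stagnation point: ½ρv² = P_stag − P_static.
v = √(2ΔP/ρ) = √(2·169000/841) = 20.0 m/s.

20.0 m/s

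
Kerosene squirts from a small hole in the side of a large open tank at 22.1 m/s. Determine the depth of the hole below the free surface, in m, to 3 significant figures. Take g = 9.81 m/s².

Inverting v = √(2gh) gives h = v² / 2g.
h = 22.1²/(2·9.81) = 488/19.62 = 24.9 m.

24.9 m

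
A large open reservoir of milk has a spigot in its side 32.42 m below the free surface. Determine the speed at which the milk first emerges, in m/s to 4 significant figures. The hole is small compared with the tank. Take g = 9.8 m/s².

With the surface at rest and both surface and jet at atmospheric pressure, Bernoulli gives ρg h = ½ρv², so v = √(2gh) = √(2·9.8·32.42) = 25.21 m/s.

v = 25.21 m/s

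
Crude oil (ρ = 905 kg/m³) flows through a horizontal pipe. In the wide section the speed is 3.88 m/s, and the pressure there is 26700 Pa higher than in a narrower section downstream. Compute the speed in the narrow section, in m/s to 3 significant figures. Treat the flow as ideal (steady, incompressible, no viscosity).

v₂ ≈ 8.61 m/s

With h₁ = h₂, rearranging Bernoulli gives v₂ = √(v₁² + 2ΔP/ρ).
v₂ = √(3.88² + 2·26700/905) = √(15.1 + 59.0) = 8.61 m/s.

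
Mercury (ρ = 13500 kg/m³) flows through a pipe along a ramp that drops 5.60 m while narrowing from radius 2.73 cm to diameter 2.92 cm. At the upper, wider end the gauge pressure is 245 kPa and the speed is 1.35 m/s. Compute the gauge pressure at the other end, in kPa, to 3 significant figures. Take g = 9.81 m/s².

P₂ = 849 kPa

The volume flow rate is constant, so v₂ = (A₁/A₂)v₁ = (23.4/6.70)·1.35 = 4.72 m/s.
Bernoulli: P₁ + ½ρv₁² + ρg h₁ = P₂ + ½ρv₂² + ρg h₂, so P₂ = P₁ + ½ρ(v₁² − v₂²) − ρg(h₂ − h₁).
P₂ = 245000 + ½·13500·(1.35² − 4.72²) − 13500·9.81·(−5.60) = 245000 + (-138000) − (-742000) = 849000 Pa.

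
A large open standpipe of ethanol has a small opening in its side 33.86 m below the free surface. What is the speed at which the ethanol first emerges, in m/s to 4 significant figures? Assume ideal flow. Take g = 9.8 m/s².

v = 25.76 m/s

With the surface at rest and both surface and jet at atmospheric pressure, Bernoulli gives ρg h = ½ρv², so v = √(2gh) = √(2·9.8·33.86) = 25.76 m/s.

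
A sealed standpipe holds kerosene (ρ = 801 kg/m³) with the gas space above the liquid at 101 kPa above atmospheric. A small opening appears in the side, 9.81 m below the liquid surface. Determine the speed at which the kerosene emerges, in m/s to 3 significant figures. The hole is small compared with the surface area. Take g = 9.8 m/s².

Take point 1 at the surface (v₁ ≈ 0) and point 2 at the hole (at atmospheric pressure). Bernoulli: P₁ + ρg h = P_atm + ½ρv₂².
With P₁ − P_atm = 101000 Pa, v₂ = √(2gh + 2ΔP/ρ) = √(2·9.8·9.81 + 2·101000/801) = 21.1 m/s.

v ≈ 21.1 m/s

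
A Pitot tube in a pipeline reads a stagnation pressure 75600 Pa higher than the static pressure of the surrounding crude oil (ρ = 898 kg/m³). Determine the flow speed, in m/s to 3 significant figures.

Bernoulli between the free stream and the stagnation point: ½ρv² = P_stag − P_static.
v = √(2ΔP/ρ) = √(2·75600/898) = 13.0 m/s.

13.0 m/s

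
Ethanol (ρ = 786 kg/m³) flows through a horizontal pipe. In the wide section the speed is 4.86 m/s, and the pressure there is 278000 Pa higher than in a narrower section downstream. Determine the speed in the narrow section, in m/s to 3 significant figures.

Horizontal Bernoulli: P₁ + ½ρv₁² = P₂ + ½ρv₂², so v₂² = v₁² + 2(P₁ − P₂)/ρ.
v₂ = √(4.86² + 2·278000/786) = √(23.6 + 707) = 27.0 m/s.

27.0 m/s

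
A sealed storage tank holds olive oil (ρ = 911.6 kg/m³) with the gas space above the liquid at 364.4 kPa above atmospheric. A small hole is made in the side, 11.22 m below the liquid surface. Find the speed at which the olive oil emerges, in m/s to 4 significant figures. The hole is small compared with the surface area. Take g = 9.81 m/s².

Take point 1 at the surface (v₁ ≈ 0) and point 2 at the hole (at atmospheric pressure). Bernoulli: P₁ + ρg h = P_atm + ½ρv₂².
With P₁ − P_atm = 364400 Pa, v₂ = √(2gh + 2ΔP/ρ) = √(2·9.81·11.22 + 2·364400/911.6) = 31.93 m/s.

v ≈ 31.93 m/s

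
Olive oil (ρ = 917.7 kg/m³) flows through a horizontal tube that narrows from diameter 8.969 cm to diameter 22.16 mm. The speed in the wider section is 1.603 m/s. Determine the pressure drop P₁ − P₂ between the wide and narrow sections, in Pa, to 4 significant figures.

ΔP ≈ 315200 Pa

Continuity gives A₁v₁ = A₂v₂, so v₂ = (63.18 cm²)/(3.857 cm²) × 1.603 m/s = 26.26 m/s.
The pipe is horizontal, so Bernoulli reduces to P₁ + ½ρv₁² = P₂ + ½ρv₂².
P₁ − P₂ = ½·917.7·(26.26² − 1.603²) = ½·917.7·687.0 = 315200 Pa.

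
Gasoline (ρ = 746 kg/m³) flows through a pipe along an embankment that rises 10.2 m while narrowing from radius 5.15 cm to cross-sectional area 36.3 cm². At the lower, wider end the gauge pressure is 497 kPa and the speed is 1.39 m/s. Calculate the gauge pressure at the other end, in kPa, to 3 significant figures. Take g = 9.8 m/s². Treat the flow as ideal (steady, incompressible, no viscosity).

P₂ ≈ 419 kPa

The volume flow rate is constant, so v₂ = (A₁/A₂)v₁ = (83.3/36.3)·1.39 = 3.19 m/s.
Energy conservation along the streamline gives P₂ = P₁ − ½ρ(v₂² − v₁²) − ρg(h₂ − h₁).
P₂ = 497000 + ½·746·(1.39² − 3.19²) − 746·9.8·(+10.2) = 497000 + (-3080) − (74600) = 419000 Pa.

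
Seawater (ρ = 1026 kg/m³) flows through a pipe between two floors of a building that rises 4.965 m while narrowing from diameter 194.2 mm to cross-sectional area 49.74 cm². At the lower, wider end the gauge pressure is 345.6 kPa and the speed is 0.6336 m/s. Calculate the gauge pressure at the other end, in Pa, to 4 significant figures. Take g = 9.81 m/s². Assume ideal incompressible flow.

The volume flow rate is constant, so v₂ = (A₁/A₂)v₁ = (296.2/49.74)·0.6336 = 3.773 m/s.
Energy conservation along the streamline gives P₂ = P₁ − ½ρ(v₂² − v₁²) − ρg(h₂ − h₁).
P₂ = 345600 + ½·1026·(0.6336² − 3.773²) − 1026·9.81·(+4.965) = 345600 + (-7097) − (49970) = 288500 Pa.

288500 Pa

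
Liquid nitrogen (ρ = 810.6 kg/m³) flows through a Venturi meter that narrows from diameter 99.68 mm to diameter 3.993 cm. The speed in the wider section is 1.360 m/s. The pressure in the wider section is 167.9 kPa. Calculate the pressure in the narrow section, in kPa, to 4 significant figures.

P₂ ≈ 139.5 kPa

Mass conservation (A₁v₁ = A₂v₂) gives v₂ = 1.360 × 78.04/12.52 = 8.475 m/s.
Along the horizontal streamline, P + ½ρv² is constant.
P₂ = P₁ − ½ρ(v₂² − v₁²) = 167900 − ½·810.6·(8.475² − 1.360²) = 167900 − 28360 = 139500 Pa.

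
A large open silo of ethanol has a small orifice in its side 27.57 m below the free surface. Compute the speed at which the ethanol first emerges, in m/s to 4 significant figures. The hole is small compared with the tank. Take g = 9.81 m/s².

23.26 m/s

Bernoulli from surface to hole (P equal, v_surface ≈ 0): v = √(2gh) = √(2×9.81×27.57) = 23.26 m/s.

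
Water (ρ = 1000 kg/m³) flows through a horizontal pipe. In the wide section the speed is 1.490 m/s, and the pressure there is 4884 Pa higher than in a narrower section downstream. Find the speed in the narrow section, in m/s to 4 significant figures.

With h₁ = h₂, rearranging Bernoulli gives v₂ = √(v₁² + 2ΔP/ρ).
v₂ = √(1.490² + 2·4884/1000) = √(2.220 + 9.768) = 3.462 m/s.

v₂ = 3.462 m/s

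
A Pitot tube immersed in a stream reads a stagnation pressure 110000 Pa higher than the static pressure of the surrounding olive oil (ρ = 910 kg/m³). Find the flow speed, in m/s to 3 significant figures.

Bernoulli between the free stream and the stagnation point: ½ρv² = P_stag − P_static.
v = √(2ΔP/ρ) = √(2·110000/910) = 15.5 m/s.

v ≈ 15.5 m/s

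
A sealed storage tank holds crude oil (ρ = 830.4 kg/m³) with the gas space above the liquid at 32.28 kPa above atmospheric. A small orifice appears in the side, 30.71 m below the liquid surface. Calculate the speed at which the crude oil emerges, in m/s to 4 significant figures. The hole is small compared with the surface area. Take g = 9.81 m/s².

v ≈ 26.08 m/s

Take point 1 at the surface (v₁ ≈ 0) and point 2 at the hole (at atmospheric pressure). Bernoulli: P₁ + ρg h = P_atm + ½ρv₂².
With P₁ − P_atm = 32280 Pa, v₂ = √(2gh + 2ΔP/ρ) = √(2·9.81·30.71 + 2·32280/830.4) = 26.08 m/s.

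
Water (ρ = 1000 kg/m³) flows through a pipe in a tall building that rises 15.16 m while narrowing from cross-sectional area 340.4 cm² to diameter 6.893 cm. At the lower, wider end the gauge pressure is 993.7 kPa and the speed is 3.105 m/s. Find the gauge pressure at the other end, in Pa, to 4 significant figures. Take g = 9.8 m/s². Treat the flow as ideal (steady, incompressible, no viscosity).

P₂ = 448800 Pa

Mass conservation (A₁v₁ = A₂v₂) gives v₂ = 3.105 × 340.4/37.32 = 28.32 m/s.
Energy conservation along the streamline gives P₂ = P₁ − ½ρ(v₂² − v₁²) − ρg(h₂ − h₁).
P₂ = 993700 + ½·1000·(3.105² − 28.32²) − 1000·9.8·(+15.16) = 993700 + (-396300) − (148600) = 448800 Pa.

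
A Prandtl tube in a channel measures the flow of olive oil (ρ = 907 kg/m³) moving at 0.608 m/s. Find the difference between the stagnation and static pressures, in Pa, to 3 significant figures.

ΔP = 168 Pa

Bernoulli between the free stream and the stagnation point: ½ρv² = P_stag − P_static.
ΔP = ½·907·0.608² = 168 Pa.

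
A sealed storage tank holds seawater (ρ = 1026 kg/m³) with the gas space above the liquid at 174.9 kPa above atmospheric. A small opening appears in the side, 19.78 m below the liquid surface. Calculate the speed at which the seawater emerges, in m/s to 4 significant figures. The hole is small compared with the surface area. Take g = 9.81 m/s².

v ≈ 27.00 m/s

Take point 1 at the surface (v₁ ≈ 0) and point 2 at the hole (at atmospheric pressure). Bernoulli: P₁ + ρg h = P_atm + ½ρv₂².
With P₁ − P_atm = 174900 Pa, v₂ = √(2gh + 2ΔP/ρ) = √(2·9.81·19.78 + 2·174900/1026) = 27.00 m/s.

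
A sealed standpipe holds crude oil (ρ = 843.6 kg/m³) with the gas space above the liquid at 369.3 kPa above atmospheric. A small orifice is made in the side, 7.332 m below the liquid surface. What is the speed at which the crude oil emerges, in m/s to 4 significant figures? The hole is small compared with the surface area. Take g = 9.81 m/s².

Take point 1 at the surface (v₁ ≈ 0) and point 2 at the hole (at atmospheric pressure). Bernoulli: P₁ + ρg h = P_atm + ½ρv₂².
With P₁ − P_atm = 369300 Pa, v₂ = √(2gh + 2ΔP/ρ) = √(2·9.81·7.332 + 2·369300/843.6) = 31.93 m/s.

v ≈ 31.93 m/s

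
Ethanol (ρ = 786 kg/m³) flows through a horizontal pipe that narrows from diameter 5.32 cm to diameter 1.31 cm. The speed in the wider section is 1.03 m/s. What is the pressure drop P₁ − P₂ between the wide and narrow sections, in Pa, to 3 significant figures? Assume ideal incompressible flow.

Mass conservation (A₁v₁ = A₂v₂) gives v₂ = 1.03 × 22.2/1.35 = 17.0 m/s.
Bernoulli (h₁ = h₂): P₁ − P₂ = ½ρ(v₂² − v₁²).
P₁ − P₂ = ½·786·(17.0² − 1.03²) = ½·786·287 = 113000 Pa.

ΔP ≈ 113000 Pa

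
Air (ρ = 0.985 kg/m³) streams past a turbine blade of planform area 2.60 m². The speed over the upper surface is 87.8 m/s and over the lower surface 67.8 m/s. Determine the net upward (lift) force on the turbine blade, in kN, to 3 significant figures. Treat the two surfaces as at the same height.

F = 3.98 kN

From P + ½ρv² = const at equal height, P_low − P_up = ½ρ(v_up² − v_low²).
ΔP = ½·0.985·(87.8² − 67.8²) = 1530 Pa.
Lift = ΔP · A = 1530 × 2.60 = 3980 N.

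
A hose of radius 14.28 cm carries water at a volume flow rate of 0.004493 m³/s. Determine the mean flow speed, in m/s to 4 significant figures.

Q = 0.004493 m³/s = 0.004493 m³/s.
v = Q/A = 0.004493 / 0.06406 = 0.07013 m/s.

v ≈ 0.07013 m/s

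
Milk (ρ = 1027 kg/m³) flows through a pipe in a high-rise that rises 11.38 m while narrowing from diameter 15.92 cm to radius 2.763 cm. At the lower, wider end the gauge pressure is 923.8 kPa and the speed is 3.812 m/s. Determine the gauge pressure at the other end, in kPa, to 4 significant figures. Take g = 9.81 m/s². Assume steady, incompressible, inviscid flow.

P₂ = 302.6 kPa

The volume flow rate is constant, so v₂ = (A₁/A₂)v₁ = (199.1/23.98)·3.812 = 31.64 m/s.
Energy conservation along the streamline gives P₂ = P₁ − ½ρ(v₂² − v₁²) − ρg(h₂ − h₁).
P₂ = 923800 + ½·1027·(3.812² − 31.64²) − 1027·9.81·(+11.38) = 923800 + (-506600) − (114700) = 302600 Pa.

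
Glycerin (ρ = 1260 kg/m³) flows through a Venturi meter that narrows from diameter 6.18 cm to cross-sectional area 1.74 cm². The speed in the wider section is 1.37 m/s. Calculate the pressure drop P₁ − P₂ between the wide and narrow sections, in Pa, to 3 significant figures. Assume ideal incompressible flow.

350000 Pa

Mass conservation (A₁v₁ = A₂v₂) gives v₂ = 1.37 × 30.0/1.74 = 23.6 m/s.
The pipe is horizontal, so Bernoulli reduces to P₁ + ½ρv₁² = P₂ + ½ρv₂².
P₁ − P₂ = ½·1260·(23.6² − 1.37²) = ½·1260·556 = 350000 Pa.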